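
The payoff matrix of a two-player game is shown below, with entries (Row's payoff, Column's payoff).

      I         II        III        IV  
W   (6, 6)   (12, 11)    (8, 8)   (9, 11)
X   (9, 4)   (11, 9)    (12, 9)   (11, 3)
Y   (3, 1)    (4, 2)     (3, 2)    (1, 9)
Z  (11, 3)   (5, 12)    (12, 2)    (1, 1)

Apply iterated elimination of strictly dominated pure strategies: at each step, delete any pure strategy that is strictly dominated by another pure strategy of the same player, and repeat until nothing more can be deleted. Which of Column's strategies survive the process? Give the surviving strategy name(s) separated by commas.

Row's strategy Y is strictly dominated by W (I: 6>3, II: 12>4, III: 8>3, IV: 9>1) and is removed.
Column's strategy I is strictly dominated by II (W: 11>6, X: 9>4, Z: 12>3) and is removed.
Among the remaining strategies, none is strictly dominated by another pure strategy of the same player, so the elimination stops.
Surviving strategies — Row: {W, X, Z}; Column: {II, III, IV}.

II, III, IV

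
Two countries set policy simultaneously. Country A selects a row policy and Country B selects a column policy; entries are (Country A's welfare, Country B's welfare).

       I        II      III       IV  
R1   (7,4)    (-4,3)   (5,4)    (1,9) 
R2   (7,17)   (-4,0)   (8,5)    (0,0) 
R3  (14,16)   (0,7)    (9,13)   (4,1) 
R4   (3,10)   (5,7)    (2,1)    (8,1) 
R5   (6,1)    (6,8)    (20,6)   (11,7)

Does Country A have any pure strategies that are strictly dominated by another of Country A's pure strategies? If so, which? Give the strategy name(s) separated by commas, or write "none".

R1: dominated, since R3 does at least as well everywhere (I: 14>7, II: 0>-4, III: 9>5, IV: 4>1).
R2 is strictly dominated by R3 (I: 14>7, II: 0>-4, III: 9>8, IV: 4>0).
R3: no other strategy beats it everywhere (R1 at I (14>7); R2 at I (14>7); R4 at I (14>3); R5 at I (14>6)).
R4: dominated, since R5 does at least as well everywhere (I: 6>3, II: 6>5, III: 20>2, IV: 11>8).
R5: no other strategy beats it everywhere (R1 at II (6>-4); R2 at II (6>-4); R3 at II (6>0); R4 at I (6>3)).

R1, R2, R4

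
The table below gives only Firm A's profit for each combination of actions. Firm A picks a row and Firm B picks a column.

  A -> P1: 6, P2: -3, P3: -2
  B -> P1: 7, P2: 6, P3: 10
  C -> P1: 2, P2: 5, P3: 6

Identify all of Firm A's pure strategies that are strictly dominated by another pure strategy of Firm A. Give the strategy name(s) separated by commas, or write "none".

A, C

B strictly dominates A — P1: 7>6, P2: 6>-3, P3: 10>-2.
B is not dominated — it holds its own against A at P1 (7>6); C at P1 (7>2).
C: dominated, since B does at least as well everywhere (P1: 7>2, P2: 6>5, P3: 10>6).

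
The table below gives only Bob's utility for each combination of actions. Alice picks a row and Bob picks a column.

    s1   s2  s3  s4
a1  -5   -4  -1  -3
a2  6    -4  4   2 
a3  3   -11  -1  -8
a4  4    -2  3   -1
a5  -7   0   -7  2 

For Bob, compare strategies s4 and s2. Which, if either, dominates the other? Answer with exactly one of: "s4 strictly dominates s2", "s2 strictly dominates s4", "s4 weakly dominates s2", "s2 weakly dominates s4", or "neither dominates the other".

s4's payoffs vs s2's, by Alice's action — a1: -3>-4, a2: 2>-4, a3: -8>-11, a4: -1>-2, a5: 2>0.
Every comparison favours s4, so s4 strictly dominates s2.

s4 strictly dominates s2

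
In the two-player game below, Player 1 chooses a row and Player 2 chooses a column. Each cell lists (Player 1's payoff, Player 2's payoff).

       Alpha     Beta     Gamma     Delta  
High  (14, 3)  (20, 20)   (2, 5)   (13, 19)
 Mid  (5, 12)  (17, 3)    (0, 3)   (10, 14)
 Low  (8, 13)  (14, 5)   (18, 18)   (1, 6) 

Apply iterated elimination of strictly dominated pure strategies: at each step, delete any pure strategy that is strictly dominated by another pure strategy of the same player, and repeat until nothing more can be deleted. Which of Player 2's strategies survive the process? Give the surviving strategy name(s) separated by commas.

Beta, Gamma, Delta

Row Mid is eliminated: High beats it against every remaining column (Alpha: 14>5, Beta: 20>17, Gamma: 2>0, Delta: 13>10).
For Player 2, Gamma strictly dominates Alpha on the remaining rows (High: 5>3, Low: 18>13); eliminate Alpha.
Among the remaining strategies, none is strictly dominated by another pure strategy of the same player, so the elimination stops.
Surviving strategies — Player 1: {High, Low}; Player 2: {Beta, Gamma, Delta}.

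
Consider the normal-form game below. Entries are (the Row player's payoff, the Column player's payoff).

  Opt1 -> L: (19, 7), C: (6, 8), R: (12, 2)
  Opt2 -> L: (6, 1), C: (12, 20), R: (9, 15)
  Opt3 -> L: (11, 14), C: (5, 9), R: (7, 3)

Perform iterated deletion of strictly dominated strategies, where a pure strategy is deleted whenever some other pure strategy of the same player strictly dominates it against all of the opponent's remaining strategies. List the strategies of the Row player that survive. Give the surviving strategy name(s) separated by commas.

Row Opt3 is eliminated: Opt1 beats it against every remaining column (L: 19>11, C: 6>5, R: 12>7).
The Column player's strategy L is strictly dominated by C (Opt1: 8>7, Opt2: 20>1) and is removed.
For the Column player, C strictly dominates R on the remaining rows (Opt1: 8>2, Opt2: 20>15); eliminate R.
For the Row player, Opt2 strictly dominates Opt1 on the remaining columns (C: 12>6); eliminate Opt1.
Among the remaining strategies, none is strictly dominated by another pure strategy of the same player, so the elimination stops.
Surviving strategies — the Row player: {Opt2}; the Column player: {C}.

Opt2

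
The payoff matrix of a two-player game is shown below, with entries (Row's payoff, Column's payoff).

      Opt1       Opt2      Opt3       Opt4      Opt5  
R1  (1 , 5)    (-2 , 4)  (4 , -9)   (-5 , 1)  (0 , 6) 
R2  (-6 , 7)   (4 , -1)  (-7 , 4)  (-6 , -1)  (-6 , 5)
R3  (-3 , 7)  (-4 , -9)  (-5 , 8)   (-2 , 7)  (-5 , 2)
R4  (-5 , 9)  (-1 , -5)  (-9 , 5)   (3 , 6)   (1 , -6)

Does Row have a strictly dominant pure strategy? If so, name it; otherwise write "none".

R1 fails to dominate R2 at Opt2 (-2<4).
R2 fails to dominate R1 at Opt1 (-6<1).
R3 fails to dominate R1 at Opt1 (-3<1).
R4 fails to dominate R1 at Opt1 (-5<1).
No single strategy dominates all the others.

none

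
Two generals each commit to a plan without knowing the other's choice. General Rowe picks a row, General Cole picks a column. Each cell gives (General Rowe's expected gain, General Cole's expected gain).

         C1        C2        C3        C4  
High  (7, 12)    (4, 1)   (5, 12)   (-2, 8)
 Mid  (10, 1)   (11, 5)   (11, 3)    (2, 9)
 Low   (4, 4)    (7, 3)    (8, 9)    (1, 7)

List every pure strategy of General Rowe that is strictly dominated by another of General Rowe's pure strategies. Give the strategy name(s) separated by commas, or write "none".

Mid strictly dominates High — C1: 10>7, C2: 11>4, C3: 11>5, C4: 2>-2.
Nothing dominates Mid: High at C1 (10>7); Low at C1 (10>4).
Low: dominated, since Mid does at least as well everywhere (C1: 10>4, C2: 11>7, C3: 11>8, C4: 2>1).

High, Low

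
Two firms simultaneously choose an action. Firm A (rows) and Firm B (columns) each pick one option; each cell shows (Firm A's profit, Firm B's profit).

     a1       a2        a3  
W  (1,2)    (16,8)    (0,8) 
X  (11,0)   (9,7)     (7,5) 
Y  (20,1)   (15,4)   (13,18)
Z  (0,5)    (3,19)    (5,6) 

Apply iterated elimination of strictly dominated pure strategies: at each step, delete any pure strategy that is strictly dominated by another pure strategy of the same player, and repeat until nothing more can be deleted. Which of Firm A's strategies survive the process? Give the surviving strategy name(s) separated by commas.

W, Y

For Firm A, Y strictly dominates X on the remaining columns (a1: 20>11, a2: 15>9, a3: 13>7); eliminate X.
Firm A's strategy Z is strictly dominated by Y (a1: 20>0, a2: 15>3, a3: 13>5) and is removed.
For Firm B, a2 strictly dominates a1 on the remaining rows (W: 8>2, Y: 4>1); eliminate a1.
Among the remaining strategies, none is strictly dominated by another pure strategy of the same player, so the elimination stops.
Surviving strategies — Firm A: {W, Y}; Firm B: {a2, a3}.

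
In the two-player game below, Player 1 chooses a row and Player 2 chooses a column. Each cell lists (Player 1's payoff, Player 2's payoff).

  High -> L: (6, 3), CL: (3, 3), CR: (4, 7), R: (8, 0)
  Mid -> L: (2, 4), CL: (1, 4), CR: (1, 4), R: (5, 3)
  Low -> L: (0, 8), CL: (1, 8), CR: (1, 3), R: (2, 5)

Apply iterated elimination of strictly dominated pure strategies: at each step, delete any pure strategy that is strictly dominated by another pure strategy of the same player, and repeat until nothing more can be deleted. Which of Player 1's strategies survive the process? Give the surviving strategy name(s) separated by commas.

For Player 1, High strictly dominates Mid on the remaining columns (L: 6>2, CL: 3>1, CR: 4>1, R: 8>5); eliminate Mid.
Player 1's strategy Low is strictly dominated by High (L: 6>0, CL: 3>1, CR: 4>1, R: 8>2) and is removed.
For Player 2, CR strictly dominates L on the remaining rows (High: 7>3); eliminate L.
Column CL is eliminated: CR beats it against every remaining row (High: 7>3).
Column R is eliminated: CR beats it against every remaining row (High: 7>0).
Among the remaining strategies, none is strictly dominated by another pure strategy of the same player, so the elimination stops.
Surviving strategies — Player 1: {High}; Player 2: {CR}.

High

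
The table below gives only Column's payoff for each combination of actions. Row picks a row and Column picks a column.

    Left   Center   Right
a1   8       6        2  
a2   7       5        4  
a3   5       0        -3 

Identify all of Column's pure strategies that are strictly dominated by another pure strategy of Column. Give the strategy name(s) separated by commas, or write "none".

Left is not dominated — it holds its own against Center at a1 (8>6); Right at a1 (8>2).
Center: dominated, since Left does at least as well everywhere (a1: 8>6, a2: 7>5, a3: 5>0).
Left strictly dominates Right — a1: 8>2, a2: 7>4, a3: 5>-3.

Center, Right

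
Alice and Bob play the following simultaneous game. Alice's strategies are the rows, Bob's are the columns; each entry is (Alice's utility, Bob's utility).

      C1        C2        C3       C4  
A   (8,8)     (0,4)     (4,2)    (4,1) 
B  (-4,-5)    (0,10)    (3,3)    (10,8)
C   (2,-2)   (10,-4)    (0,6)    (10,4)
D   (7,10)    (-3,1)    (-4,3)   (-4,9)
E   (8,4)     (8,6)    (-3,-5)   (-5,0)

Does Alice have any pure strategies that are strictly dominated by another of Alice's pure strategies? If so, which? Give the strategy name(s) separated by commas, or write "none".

D

A: no other strategy beats it everywhere (B at C1 (8>-4); C at C1 (8>2); D at C1 (8>7); E at C1 (8=8)).
B is not dominated — it holds its own against A at C2 (0=0); C at C3 (3>0); D at C2 (0>-3); E at C3 (3>-3).
C: no other strategy beats it everywhere (A at C2 (10>0); B at C1 (2>-4); D at C2 (10>-3); E at C2 (10>8)).
D: dominated, since A does at least as well everywhere (C1: 8>7, C2: 0>-3, C3: 4>-4, C4: 4>-4).
Nothing dominates E: A at C1 (8=8); B at C1 (8>-4); C at C1 (8>2); D at C1 (8>7).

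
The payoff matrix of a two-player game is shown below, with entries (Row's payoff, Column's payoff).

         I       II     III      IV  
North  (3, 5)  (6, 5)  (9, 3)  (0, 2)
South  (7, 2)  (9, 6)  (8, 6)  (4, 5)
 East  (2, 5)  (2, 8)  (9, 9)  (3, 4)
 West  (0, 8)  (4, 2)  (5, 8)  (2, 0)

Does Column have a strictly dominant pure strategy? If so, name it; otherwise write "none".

none

I fails to dominate II at North (5=5).
II fails to dominate I at North (5=5).
III fails to dominate I at North (3<5).
IV fails to dominate I at North (2<5).
No single strategy dominates all the others.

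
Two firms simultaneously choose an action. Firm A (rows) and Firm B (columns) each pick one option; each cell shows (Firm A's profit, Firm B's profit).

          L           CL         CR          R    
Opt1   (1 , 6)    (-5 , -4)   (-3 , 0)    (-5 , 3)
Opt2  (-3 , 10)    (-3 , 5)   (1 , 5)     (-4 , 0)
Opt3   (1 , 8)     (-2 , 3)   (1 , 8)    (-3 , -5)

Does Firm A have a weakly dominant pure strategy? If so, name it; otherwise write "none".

Opt3

Opt3 vs Opt1: L: 1=1, CL: -2>-5, CR: 1>-3, R: -3>-5.
Opt3 vs Opt2: L: 1>-3, CL: -2>-3, CR: 1=1, R: -3>-4.
Opt3 is at least as good as every other strategy against every opponent action, so it is weakly dominant.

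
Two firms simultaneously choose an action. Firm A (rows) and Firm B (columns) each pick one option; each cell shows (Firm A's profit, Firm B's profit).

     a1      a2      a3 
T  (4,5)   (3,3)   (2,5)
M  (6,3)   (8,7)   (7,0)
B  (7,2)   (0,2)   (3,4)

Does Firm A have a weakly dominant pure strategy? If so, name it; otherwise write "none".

T fails to dominate M at a1 (4<6).
M fails to dominate B at a1 (6<7).
B fails to dominate T at a2 (0<3).
No single strategy dominates all the others.

none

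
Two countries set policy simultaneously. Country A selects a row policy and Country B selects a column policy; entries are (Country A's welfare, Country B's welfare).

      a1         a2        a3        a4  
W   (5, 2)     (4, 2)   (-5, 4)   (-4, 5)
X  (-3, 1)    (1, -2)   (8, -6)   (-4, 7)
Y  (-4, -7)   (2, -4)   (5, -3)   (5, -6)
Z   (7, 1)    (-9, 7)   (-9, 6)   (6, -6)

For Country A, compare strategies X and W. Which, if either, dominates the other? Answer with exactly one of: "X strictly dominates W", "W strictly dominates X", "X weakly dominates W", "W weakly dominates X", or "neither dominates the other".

neither dominates the other

Compare X to W across every action of Country B: a1: -3<5, a2: 1<4, a3: 8>-5, a4: -4=-4.
X does better at a3 but worse at a1, a2; neither strategy dominates the other.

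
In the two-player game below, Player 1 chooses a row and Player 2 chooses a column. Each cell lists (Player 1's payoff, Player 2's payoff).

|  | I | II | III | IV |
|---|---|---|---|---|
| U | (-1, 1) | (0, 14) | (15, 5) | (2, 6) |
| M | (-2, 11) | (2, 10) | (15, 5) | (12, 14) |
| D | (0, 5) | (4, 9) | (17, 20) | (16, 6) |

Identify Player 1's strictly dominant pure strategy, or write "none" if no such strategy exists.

D

D vs U: I: 0>-1, II: 4>0, III: 17>15, IV: 16>2.
D vs M: I: 0>-2, II: 4>2, III: 17>15, IV: 16>12.
D strictly beats every other strategy against every opponent action, so it is strictly dominant.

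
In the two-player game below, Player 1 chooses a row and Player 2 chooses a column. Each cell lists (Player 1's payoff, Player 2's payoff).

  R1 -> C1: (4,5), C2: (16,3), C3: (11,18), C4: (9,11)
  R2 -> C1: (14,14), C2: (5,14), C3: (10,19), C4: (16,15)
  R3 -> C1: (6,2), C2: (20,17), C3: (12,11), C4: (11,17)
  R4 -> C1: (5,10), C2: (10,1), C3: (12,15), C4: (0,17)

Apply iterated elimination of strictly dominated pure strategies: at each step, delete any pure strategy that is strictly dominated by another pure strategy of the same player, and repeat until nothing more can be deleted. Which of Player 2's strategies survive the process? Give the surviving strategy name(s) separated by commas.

Player 1's strategy R1 is strictly dominated by R3 (C1: 6>4, C2: 20>16, C3: 12>11, C4: 11>9) and is removed.
Player 2's strategy C1 is strictly dominated by C3 (R2: 19>14, R3: 11>2, R4: 15>10) and is removed.
Among the remaining strategies, none is strictly dominated by another pure strategy of the same player, so the elimination stops.
Surviving strategies — Player 1: {R2, R3, R4}; Player 2: {C2, C3, C4}.

C2, C3, C4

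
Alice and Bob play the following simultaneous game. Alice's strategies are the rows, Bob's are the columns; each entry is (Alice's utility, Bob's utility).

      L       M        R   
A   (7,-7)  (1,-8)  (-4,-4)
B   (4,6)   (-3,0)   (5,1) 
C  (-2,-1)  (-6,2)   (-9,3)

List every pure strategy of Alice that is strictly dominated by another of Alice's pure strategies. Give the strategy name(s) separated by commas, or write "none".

A is not dominated — it holds its own against B at L (7>4); C at L (7>-2).
B: no other strategy beats it everywhere (A at R (5>-4); C at L (4>-2)).
C: dominated, since A does at least as well everywhere (L: 7>-2, M: 1>-6, R: -4>-9).

C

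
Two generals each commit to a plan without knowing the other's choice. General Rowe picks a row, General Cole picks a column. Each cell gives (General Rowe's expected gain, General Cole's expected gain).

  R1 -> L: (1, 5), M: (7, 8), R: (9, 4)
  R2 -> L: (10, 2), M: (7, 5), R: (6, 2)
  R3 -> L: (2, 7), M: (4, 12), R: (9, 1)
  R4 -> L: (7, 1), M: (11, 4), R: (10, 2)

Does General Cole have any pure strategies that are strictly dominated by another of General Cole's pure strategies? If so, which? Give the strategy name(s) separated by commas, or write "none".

M strictly dominates L — R1: 8>5, R2: 5>2, R3: 12>7, R4: 4>1.
Nothing dominates M: L at R1 (8>5); R at R1 (8>4).
R is strictly dominated by M (R1: 8>4, R2: 5>2, R3: 12>1, R4: 4>2).

L, R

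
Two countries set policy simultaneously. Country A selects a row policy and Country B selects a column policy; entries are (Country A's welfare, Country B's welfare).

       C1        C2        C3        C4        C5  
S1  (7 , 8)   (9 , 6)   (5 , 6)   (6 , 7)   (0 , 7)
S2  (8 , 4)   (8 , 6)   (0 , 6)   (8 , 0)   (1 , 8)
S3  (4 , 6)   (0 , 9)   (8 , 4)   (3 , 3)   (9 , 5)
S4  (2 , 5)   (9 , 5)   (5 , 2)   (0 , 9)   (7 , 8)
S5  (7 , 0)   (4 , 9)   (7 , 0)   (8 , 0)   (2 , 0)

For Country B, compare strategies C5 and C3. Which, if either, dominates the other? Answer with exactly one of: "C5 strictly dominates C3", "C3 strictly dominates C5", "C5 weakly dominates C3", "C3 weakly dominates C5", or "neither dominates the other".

C5 weakly dominates C3

C5's payoffs vs C3's, by Country A's action — S1: 7>6, S2: 8>6, S3: 5>4, S4: 8>2, S5: 0=0.
C5 is at least as good everywhere and strictly better somewhere (tied only at S5), so C5 weakly but not strictly dominates C3.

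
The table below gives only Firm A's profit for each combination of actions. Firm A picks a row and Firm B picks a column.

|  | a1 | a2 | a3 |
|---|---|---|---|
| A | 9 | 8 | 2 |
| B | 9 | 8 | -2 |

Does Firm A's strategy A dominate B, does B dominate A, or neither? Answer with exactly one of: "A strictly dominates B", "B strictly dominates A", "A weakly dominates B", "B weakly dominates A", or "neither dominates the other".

A weakly dominates B

Compare A to B across each choice by Firm B: a1: 9=9, a2: 8=8, a3: 2>-2.
A is at least as good everywhere and strictly better somewhere (tied only at a1, a2), so A weakly but not strictly dominates B.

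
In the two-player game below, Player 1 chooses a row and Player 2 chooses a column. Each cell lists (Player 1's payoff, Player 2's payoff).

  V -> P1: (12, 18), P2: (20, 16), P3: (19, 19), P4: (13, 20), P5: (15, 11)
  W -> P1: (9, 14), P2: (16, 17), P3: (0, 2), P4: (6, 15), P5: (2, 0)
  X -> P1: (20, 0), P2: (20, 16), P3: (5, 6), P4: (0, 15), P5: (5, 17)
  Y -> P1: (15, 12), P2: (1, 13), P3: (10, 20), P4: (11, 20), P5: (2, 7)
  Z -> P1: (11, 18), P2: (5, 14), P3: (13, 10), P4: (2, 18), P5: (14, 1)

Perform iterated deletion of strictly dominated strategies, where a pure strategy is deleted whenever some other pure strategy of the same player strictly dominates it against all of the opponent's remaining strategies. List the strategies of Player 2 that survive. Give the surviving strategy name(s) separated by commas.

Player 1's strategy W is strictly dominated by V (P1: 12>9, P2: 20>16, P3: 19>0, P4: 13>6, P5: 15>2) and is removed.
Row Z is eliminated: V beats it against every remaining column (P1: 12>11, P2: 20>5, P3: 19>13, P4: 13>2, P5: 15>14).
For Player 2, P3 strictly dominates P1 on the remaining rows (V: 19>18, X: 6>0, Y: 20>12); eliminate P1.
Player 1's strategy Y is strictly dominated by V (P2: 20>1, P3: 19>10, P4: 13>11, P5: 15>2) and is removed.
Column P3 is eliminated: P4 beats it against every remaining row (V: 20>19, X: 15>6).
Among the remaining strategies, none is strictly dominated by another pure strategy of the same player, so the elimination stops.
Surviving strategies — Player 1: {V, X}; Player 2: {P2, P4, P5}.

P2, P4, P5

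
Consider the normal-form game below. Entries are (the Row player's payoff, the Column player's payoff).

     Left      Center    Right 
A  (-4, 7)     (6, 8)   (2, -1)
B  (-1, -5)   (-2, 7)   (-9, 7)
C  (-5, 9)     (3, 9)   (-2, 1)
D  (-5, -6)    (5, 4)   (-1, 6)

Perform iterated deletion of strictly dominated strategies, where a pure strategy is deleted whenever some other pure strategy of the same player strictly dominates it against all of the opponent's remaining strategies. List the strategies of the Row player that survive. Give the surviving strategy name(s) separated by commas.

The Row player's strategy C is strictly dominated by A (Left: -4>-5, Center: 6>3, Right: 2>-2) and is removed.
Row D is eliminated: A beats it against every remaining column (Left: -4>-5, Center: 6>5, Right: 2>-1).
For the Column player, Center strictly dominates Left on the remaining rows (A: 8>7, B: 7>-5); eliminate Left.
For the Row player, A strictly dominates B on the remaining columns (Center: 6>-2, Right: 2>-9); eliminate B.
For the Column player, Center strictly dominates Right on the remaining rows (A: 8>-1); eliminate Right.
Among the remaining strategies, none is strictly dominated by another pure strategy of the same player, so the elimination stops.
Surviving strategies — the Row player: {A}; the Column player: {Center}.

A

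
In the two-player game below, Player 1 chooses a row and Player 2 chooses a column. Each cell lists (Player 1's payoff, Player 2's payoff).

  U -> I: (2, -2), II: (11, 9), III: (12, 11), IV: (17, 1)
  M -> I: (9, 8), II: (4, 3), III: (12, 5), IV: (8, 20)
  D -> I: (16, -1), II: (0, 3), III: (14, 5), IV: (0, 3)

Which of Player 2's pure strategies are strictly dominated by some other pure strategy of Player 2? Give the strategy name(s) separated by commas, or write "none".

I is strictly dominated by IV (U: 1>-2, M: 20>8, D: 3>-1).
II: dominated, since III does at least as well everywhere (U: 11>9, M: 5>3, D: 5>3).
III is not dominated — it holds its own against I at U (11>-2); II at U (11>9); IV at U (11>1).
IV: no other strategy beats it everywhere (I at U (1>-2); II at M (20>3); III at M (20>5)).

I, II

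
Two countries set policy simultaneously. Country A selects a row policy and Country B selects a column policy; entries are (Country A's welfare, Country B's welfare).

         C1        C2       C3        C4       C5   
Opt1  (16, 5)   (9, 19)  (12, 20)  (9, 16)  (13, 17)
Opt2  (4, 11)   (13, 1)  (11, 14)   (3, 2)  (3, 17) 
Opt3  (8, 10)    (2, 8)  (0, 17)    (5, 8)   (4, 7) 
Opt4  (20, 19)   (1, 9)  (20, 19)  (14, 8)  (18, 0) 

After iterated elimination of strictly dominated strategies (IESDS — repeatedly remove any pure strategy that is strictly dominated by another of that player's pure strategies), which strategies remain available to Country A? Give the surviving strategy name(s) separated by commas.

Opt4

For Country A, Opt1 strictly dominates Opt3 on the remaining columns (C1: 16>8, C2: 9>2, C3: 12>0, C4: 9>5, C5: 13>4); eliminate Opt3.
Column C2 is eliminated: C3 beats it against every remaining row (Opt1: 20>19, Opt2: 14>1, Opt4: 19>9).
Row Opt1 is eliminated: Opt4 beats it against every remaining column (C1: 20>16, C3: 20>12, C4: 14>9, C5: 18>13).
For Country A, Opt4 strictly dominates Opt2 on the remaining columns (C1: 20>4, C3: 20>11, C4: 14>3, C5: 18>3); eliminate Opt2.
For Country B, C1 strictly dominates C4 on the remaining rows (Opt4: 19>8); eliminate C4.
For Country B, C1 strictly dominates C5 on the remaining rows (Opt4: 19>0); eliminate C5.
Among the remaining strategies, none is strictly dominated by another pure strategy of the same player, so the elimination stops.
Surviving strategies — Country A: {Opt4}; Country B: {C1, C3}.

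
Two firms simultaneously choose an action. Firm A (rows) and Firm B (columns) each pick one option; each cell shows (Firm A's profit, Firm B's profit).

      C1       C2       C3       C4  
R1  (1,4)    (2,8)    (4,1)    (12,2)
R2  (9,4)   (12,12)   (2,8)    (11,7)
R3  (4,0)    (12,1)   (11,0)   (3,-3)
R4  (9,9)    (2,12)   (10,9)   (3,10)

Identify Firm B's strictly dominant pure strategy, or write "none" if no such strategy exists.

C2

C2 vs C1: R1: 8>4, R2: 12>4, R3: 1>0, R4: 12>9.
C2 vs C3: R1: 8>1, R2: 12>8, R3: 1>0, R4: 12>9.
C2 vs C4: R1: 8>2, R2: 12>7, R3: 1>-3, R4: 12>10.
C2 strictly beats every other strategy against every opponent action, so it is strictly dominant.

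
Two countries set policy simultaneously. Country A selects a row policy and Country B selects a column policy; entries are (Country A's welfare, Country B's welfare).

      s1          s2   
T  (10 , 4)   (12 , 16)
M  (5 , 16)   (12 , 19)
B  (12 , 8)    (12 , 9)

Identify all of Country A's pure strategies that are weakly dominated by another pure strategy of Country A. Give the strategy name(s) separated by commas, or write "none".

T, M

T is weakly dominated by B (s1: 12>10, s2: 12=12).
T weakly dominates M — s1: 10>5, s2: 12=12.
B: no other strategy beats it everywhere (T at s1 (12>10); M at s1 (12>5)).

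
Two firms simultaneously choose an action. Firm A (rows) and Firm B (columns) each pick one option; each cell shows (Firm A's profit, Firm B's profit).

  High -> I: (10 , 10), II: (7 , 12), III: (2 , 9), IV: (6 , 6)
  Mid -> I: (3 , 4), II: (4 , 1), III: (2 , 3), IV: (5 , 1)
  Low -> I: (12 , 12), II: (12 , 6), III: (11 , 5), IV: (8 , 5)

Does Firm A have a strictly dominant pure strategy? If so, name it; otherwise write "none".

Low vs High: I: 12>10, II: 12>7, III: 11>2, IV: 8>6.
Low vs Mid: I: 12>3, II: 12>4, III: 11>2, IV: 8>5.
Low strictly beats every other strategy against every opponent action, so it is strictly dominant.

Low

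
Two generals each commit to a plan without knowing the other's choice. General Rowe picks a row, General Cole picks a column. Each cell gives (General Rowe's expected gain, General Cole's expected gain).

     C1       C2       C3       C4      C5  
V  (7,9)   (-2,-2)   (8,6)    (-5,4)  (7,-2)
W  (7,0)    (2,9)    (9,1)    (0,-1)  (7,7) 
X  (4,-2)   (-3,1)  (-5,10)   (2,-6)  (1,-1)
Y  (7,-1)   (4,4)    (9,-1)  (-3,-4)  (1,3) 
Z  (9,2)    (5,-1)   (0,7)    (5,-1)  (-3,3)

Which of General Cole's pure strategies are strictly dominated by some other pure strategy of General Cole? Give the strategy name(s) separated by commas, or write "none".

C4

Nothing dominates C1: C2 at V (9>-2); C3 at V (9>6); C4 at V (9>4); C5 at V (9>-2).
C2: no other strategy beats it everywhere (C1 at W (9>0); C3 at W (9>1); C4 at W (9>-1); C5 at V (-2=-2)).
C3: no other strategy beats it everywhere (C1 at W (1>0); C2 at V (6>-2); C4 at V (6>4); C5 at V (6>-2)).
C4: dominated, since C1 does at least as well everywhere (V: 9>4, W: 0>-1, X: -2>-6, Y: -1>-4, Z: 2>-1).
Nothing dominates C5: C1 at W (7>0); C2 at V (-2=-2); C3 at W (7>1); C4 at W (7>-1).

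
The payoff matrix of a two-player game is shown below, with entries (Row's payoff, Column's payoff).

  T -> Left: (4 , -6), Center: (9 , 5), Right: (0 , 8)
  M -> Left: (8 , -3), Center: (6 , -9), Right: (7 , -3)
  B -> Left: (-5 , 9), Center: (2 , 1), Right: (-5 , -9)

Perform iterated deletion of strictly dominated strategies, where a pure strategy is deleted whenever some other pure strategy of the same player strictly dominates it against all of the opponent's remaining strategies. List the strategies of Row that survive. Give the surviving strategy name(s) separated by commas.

M

Row B is eliminated: T beats it against every remaining column (Left: 4>-5, Center: 9>2, Right: 0>-5).
Column Center is eliminated: Right beats it against every remaining row (T: 8>5, M: -3>-9).
Row's strategy T is strictly dominated by M (Left: 8>4, Right: 7>0) and is removed.
Among the remaining strategies, none is strictly dominated by another pure strategy of the same player, so the elimination stops.
Surviving strategies — Row: {M}; Column: {Left, Right}.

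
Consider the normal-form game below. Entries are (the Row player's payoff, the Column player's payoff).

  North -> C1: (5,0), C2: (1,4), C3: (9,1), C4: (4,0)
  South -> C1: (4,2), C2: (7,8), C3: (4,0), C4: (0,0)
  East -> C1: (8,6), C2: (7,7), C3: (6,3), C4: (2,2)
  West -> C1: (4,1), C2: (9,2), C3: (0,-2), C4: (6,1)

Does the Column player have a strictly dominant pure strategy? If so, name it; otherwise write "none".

C2 vs C1: North: 4>0, South: 8>2, East: 7>6, West: 2>1.
C2 vs C3: North: 4>1, South: 8>0, East: 7>3, West: 2>-2.
C2 vs C4: North: 4>0, South: 8>0, East: 7>2, West: 2>1.
C2 strictly beats every other strategy against every opponent action, so it is strictly dominant.

C2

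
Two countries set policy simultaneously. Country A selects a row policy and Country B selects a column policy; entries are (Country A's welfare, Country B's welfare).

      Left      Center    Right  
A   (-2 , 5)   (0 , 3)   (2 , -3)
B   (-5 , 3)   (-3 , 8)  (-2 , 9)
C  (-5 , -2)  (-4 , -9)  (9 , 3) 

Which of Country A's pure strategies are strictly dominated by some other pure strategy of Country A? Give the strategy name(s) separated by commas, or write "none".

B

Nothing dominates A: B at Left (-2>-5); C at Left (-2>-5).
A strictly dominates B — Left: -2>-5, Center: 0>-3, Right: 2>-2.
C: no other strategy beats it everywhere (A at Right (9>2); B at Left (-5=-5)).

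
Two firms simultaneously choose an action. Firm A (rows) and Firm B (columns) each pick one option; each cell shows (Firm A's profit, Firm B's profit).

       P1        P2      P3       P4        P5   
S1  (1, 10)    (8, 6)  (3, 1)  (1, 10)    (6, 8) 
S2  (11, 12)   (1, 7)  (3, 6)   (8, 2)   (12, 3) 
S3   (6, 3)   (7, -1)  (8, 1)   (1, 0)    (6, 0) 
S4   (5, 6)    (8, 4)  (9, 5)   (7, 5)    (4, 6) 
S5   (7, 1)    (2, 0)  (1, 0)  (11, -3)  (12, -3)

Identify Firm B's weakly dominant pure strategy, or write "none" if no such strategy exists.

P1

P1 vs P2: S1: 10>6, S2: 12>7, S3: 3>-1, S4: 6>4, S5: 1>0.
P1 vs P3: S1: 10>1, S2: 12>6, S3: 3>1, S4: 6>5, S5: 1>0.
P1 vs P4: S1: 10=10, S2: 12>2, S3: 3>0, S4: 6>5, S5: 1>-3.
P1 vs P5: S1: 10>8, S2: 12>3, S3: 3>0, S4: 6=6, S5: 1>-3.
P1 is at least as good as every other strategy against every opponent action, so it is weakly dominant.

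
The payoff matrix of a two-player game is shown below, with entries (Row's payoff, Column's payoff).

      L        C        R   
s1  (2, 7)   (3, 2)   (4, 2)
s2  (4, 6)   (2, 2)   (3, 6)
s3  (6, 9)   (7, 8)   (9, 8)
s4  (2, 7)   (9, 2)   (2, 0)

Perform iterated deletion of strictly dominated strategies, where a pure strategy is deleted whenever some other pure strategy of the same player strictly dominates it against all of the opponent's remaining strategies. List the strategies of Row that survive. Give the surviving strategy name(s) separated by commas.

Row s1 is eliminated: s3 beats it against every remaining column (L: 6>2, C: 7>3, R: 9>4).
Row's strategy s2 is strictly dominated by s3 (L: 6>4, C: 7>2, R: 9>3) and is removed.
Column C is eliminated: L beats it against every remaining row (s3: 9>8, s4: 7>2).
Row's strategy s4 is strictly dominated by s3 (L: 6>2, R: 9>2) and is removed.
Column's strategy R is strictly dominated by L (s3: 9>8) and is removed.
Among the remaining strategies, none is strictly dominated by another pure strategy of the same player, so the elimination stops.
Surviving strategies — Row: {s3}; Column: {L}.

s3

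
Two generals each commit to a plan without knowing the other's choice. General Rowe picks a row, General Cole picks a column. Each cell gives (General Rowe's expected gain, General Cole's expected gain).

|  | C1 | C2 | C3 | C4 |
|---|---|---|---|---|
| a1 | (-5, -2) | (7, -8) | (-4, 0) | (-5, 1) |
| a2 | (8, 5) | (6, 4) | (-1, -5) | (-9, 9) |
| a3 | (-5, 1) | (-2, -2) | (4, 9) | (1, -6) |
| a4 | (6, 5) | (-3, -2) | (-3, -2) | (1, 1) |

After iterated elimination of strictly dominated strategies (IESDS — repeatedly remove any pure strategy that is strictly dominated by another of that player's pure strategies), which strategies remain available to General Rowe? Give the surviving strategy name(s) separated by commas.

a2, a3, a4

Column C2 is eliminated: C1 beats it against every remaining row (a1: -2>-8, a2: 5>4, a3: 1>-2, a4: 5>-2).
General Rowe's strategy a1 is strictly dominated by a4 (C1: 6>-5, C3: -3>-4, C4: 1>-5) and is removed.
Among the remaining strategies, none is strictly dominated by another pure strategy of the same player, so the elimination stops.
Surviving strategies — General Rowe: {a2, a3, a4}; General Cole: {C1, C3, C4}.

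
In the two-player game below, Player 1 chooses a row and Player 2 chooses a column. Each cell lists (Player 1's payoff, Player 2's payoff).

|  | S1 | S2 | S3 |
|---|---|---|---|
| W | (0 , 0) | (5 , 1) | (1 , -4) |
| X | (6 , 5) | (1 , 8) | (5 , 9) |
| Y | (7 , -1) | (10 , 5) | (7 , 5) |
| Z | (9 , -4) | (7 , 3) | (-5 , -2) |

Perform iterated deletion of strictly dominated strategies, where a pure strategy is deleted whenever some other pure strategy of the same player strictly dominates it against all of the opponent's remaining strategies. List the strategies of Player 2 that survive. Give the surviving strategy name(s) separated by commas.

S2, S3

Player 1's strategy W is strictly dominated by Y (S1: 7>0, S2: 10>5, S3: 7>1) and is removed.
Player 1's strategy X is strictly dominated by Y (S1: 7>6, S2: 10>1, S3: 7>5) and is removed.
Player 2's strategy S1 is strictly dominated by S2 (Y: 5>-1, Z: 3>-4) and is removed.
Player 1's strategy Z is strictly dominated by Y (S2: 10>7, S3: 7>-5) and is removed.
Among the remaining strategies, none is strictly dominated by another pure strategy of the same player, so the elimination stops.
Surviving strategies — Player 1: {Y}; Player 2: {S2, S3}.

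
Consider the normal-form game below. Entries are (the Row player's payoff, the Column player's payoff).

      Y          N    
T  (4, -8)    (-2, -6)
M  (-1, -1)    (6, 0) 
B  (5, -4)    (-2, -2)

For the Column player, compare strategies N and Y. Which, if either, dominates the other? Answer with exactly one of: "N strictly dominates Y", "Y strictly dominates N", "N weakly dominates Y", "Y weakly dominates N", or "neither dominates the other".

N's payoffs vs Y's, by the Row player's action — T: -6>-8, M: 0>-1, B: -2>-4.
N gives a strictly higher payoff against each opponent action, so N strictly dominates Y.

N strictly dominates Y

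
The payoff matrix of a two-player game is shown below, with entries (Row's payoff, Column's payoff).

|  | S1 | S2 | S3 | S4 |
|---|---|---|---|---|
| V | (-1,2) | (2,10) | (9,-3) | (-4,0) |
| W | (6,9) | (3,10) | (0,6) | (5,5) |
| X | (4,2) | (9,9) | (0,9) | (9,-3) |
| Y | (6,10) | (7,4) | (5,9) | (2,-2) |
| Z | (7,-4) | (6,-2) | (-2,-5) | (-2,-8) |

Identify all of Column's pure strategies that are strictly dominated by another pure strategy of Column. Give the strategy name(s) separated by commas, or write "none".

S1: no other strategy beats it everywhere (S2 at Y (10>4); S3 at V (2>-3); S4 at V (2>0)).
S2 is not dominated — it holds its own against S1 at V (10>2); S3 at V (10>-3); S4 at V (10>0).
S3: no other strategy beats it everywhere (S1 at X (9>2); S2 at X (9=9); S4 at W (6>5)).
S4: dominated, since S1 does at least as well everywhere (V: 2>0, W: 9>5, X: 2>-3, Y: 10>-2, Z: -4>-8).

S4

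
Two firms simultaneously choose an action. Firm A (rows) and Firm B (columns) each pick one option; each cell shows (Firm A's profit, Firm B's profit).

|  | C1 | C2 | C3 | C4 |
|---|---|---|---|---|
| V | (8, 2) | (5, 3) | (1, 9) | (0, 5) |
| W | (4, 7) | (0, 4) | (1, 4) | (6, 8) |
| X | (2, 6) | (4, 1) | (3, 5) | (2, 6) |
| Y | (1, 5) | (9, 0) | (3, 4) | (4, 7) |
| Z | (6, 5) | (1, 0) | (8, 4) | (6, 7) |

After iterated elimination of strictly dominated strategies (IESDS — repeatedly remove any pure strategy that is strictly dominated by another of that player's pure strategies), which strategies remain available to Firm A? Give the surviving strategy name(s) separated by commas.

W, Z

Firm B's strategy C2 is strictly dominated by C4 (V: 5>3, W: 8>4, X: 6>1, Y: 7>0, Z: 7>0) and is removed.
Firm A's strategy X is strictly dominated by Z (C1: 6>2, C3: 8>3, C4: 6>2) and is removed.
Row Y is eliminated: Z beats it against every remaining column (C1: 6>1, C3: 8>3, C4: 6>4).
Column C1 is eliminated: C4 beats it against every remaining row (V: 5>2, W: 8>7, Z: 7>5).
For Firm A, Z strictly dominates V on the remaining columns (C3: 8>1, C4: 6>0); eliminate V.
For Firm B, C4 strictly dominates C3 on the remaining rows (W: 8>4, Z: 7>4); eliminate C3.
Among the remaining strategies, none is strictly dominated by another pure strategy of the same player, so the elimination stops.
Surviving strategies — Firm A: {W, Z}; Firm B: {C4}.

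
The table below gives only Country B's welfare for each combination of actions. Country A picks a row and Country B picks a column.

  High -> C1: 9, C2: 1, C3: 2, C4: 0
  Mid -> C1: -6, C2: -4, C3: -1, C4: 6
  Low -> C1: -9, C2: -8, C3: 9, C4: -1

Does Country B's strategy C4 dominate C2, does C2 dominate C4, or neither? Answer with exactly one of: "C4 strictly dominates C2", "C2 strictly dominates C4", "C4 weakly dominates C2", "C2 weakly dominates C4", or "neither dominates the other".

neither dominates the other

Compare C4 to C2 across each opponent action: High: 0<1, Mid: 6>-4, Low: -1>-8.
C4 does better at Mid, Low but worse at High; neither strategy dominates the other.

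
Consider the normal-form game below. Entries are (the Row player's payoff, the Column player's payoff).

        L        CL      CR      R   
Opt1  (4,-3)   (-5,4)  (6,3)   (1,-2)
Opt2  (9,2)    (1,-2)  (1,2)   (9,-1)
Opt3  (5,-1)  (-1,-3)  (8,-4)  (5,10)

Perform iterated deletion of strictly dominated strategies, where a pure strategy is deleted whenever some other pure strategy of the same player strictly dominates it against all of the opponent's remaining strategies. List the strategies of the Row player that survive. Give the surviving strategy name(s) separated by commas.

Opt2, Opt3

The Row player's strategy Opt1 is strictly dominated by Opt3 (L: 5>4, CL: -1>-5, CR: 8>6, R: 5>1) and is removed.
The Column player's strategy CL is strictly dominated by L (Opt2: 2>-2, Opt3: -1>-3) and is removed.
Among the remaining strategies, none is strictly dominated by another pure strategy of the same player, so the elimination stops.
Surviving strategies — the Row player: {Opt2, Opt3}; the Column player: {L, CR, R}.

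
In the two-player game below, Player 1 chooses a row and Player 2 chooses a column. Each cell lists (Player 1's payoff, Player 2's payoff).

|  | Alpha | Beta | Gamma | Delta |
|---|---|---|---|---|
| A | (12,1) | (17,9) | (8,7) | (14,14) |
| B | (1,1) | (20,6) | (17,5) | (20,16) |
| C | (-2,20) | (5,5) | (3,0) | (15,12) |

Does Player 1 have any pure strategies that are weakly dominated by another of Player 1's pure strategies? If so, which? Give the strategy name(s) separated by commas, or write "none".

Nothing dominates A: B at Alpha (12>1); C at Alpha (12>-2).
Nothing dominates B: A at Beta (20>17); C at Alpha (1>-2).
B weakly dominates C — Alpha: 1>-2, Beta: 20>5, Gamma: 17>3, Delta: 20>15.

C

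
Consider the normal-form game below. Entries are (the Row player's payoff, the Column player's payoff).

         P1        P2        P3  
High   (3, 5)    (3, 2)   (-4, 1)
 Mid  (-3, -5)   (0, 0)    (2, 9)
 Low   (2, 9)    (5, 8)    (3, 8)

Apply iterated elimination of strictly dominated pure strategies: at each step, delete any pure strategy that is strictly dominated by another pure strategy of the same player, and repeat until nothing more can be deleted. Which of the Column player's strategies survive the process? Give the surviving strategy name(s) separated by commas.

For the Row player, Low strictly dominates Mid on the remaining columns (P1: 2>-3, P2: 5>0, P3: 3>2); eliminate Mid.
Column P2 is eliminated: P1 beats it against every remaining row (High: 5>2, Low: 9>8).
For the Column player, P1 strictly dominates P3 on the remaining rows (High: 5>1, Low: 9>8); eliminate P3.
The Row player's strategy Low is strictly dominated by High (P1: 3>2) and is removed.
Among the remaining strategies, none is strictly dominated by another pure strategy of the same player, so the elimination stops.
Surviving strategies — the Row player: {High}; the Column player: {P1}.

P1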